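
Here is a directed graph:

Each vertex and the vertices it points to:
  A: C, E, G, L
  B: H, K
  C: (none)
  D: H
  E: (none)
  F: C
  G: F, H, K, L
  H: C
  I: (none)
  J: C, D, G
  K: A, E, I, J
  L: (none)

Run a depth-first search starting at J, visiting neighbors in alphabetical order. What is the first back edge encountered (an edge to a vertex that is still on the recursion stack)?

DFS from J (visiting neighbors in alphabetical order); mark gray on enter, black on exit:
J gray
  C gray
  C black
  D gray
    H gray
      H→C: C black — skip
    H black
  D black
  G gray
    F gray
      F→C: C black — skip
    F black
    G→H: H black — skip
    K gray
      A gray
        A→C: C black — skip
        E gray
        E black
        A→G: G is gray → back edge
First back edge: A → G.

A→G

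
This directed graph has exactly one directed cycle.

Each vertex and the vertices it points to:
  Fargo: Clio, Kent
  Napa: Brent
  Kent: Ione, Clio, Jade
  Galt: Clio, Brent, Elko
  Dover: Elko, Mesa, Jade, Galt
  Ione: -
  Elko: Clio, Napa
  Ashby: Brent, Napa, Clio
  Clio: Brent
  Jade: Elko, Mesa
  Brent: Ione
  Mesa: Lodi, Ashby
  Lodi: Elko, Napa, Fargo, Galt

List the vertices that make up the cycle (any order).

DFS with gray/black marking from Mesa:
Mesa gray
  Lodi gray
    Elko gray
      Clio gray
        Brent gray
          Ione gray
          Ione black
        Brent black
      Clio black
      Napa gray
        Napa→Brent: Brent black — skip
      Napa black
    Elko black
    Lodi→Napa: Napa black — skip
    Fargo gray
      Fargo→Clio: Clio black — skip
      Kent gray
        Kent→Ione: Ione black — skip
        Kent→Clio: Clio black — skip
        Jade gray
          Jade→Elko: Elko black — skip
          Jade→Mesa: Mesa is gray → back edge
Back edge closes the cycle Mesa → Lodi → Fargo → Kent → Jade → Mesa; its vertices are {Jade, Kent, Lodi, Mesa, Fargo}.

Jade, Kent, Lodi, Mesa, Fargo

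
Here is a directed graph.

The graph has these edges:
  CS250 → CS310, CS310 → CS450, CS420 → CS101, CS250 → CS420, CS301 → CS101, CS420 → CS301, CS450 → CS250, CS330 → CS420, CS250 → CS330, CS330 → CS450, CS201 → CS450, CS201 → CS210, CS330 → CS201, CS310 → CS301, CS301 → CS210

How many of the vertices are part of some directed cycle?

A vertex is on a directed cycle iff it belongs to a strongly connected component of size ≥ 2 (or has a self-loop).
The vertices on cycles are {CS201, CS250, CS310, CS330, CS450} — 5 in total.

5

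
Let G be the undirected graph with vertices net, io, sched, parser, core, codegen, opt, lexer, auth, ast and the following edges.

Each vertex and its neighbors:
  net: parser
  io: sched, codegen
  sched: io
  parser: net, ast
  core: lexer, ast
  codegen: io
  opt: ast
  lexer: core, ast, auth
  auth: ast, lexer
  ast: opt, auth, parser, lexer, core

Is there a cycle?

Yes

DFS, tracking each vertex's parent; an edge to a visited non-parent vertex closes a cycle.
Start from ast:
visit ast (parent –)
  visit opt (parent ast)
    opt–ast: parent, skip
  visit auth (parent ast)
    auth–ast: parent, skip
    visit lexer (parent auth)
      visit core (parent lexer)
        core–lexer: parent, skip
        core–ast: ast visited and ≠ parent → cycle
Cycle: ast – auth – lexer – core – ast.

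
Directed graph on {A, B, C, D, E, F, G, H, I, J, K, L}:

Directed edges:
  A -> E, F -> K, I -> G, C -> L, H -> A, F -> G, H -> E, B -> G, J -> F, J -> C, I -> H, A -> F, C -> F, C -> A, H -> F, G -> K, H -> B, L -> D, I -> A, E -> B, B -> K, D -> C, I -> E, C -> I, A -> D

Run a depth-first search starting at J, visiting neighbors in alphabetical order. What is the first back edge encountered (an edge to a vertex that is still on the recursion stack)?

D->C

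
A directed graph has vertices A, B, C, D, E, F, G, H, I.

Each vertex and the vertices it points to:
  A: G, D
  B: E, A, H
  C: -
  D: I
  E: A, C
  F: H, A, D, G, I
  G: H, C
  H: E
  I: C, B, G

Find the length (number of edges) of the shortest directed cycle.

4

For each vertex v, BFS finds the shortest path from v back to v.
The shortest such closed walk is I → B → A → D → I, length 4.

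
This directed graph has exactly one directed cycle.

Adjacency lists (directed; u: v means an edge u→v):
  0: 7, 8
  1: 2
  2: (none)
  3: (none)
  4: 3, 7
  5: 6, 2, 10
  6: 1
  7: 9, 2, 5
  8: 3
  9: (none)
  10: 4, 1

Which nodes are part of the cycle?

4, 5, 7, 10

DFS with gray/black marking from 7:
7 gray
  9 gray
  9 black
  2 gray
  2 black
  5 gray
    6 gray
      1 gray
        1→2: 2 black — skip
      1 black
    6 black
    5→2: 2 black — skip
    10 gray
      4 gray
        3 gray
        3 black
        4→7: 7 is gray → back edge
Back edge closes the cycle 7 → 5 → 10 → 4 → 7; its vertices are {4, 5, 7, 10}.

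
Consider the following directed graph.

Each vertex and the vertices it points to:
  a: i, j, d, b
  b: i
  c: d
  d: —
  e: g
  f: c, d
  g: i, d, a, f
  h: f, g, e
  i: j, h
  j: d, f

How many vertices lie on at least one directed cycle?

A vertex is on a directed cycle iff it belongs to a strongly connected component of size ≥ 2 (or has a self-loop).
The vertices on cycles are {a, b, e, g, h, i} — 6 in total.

6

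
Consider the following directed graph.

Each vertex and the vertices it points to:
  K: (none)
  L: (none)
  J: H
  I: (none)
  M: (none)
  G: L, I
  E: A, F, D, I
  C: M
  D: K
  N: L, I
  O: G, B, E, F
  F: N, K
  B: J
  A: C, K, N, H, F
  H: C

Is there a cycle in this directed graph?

No

DFS with white/gray/black marking, starting from N:
N gray
  L gray
  L black
  I gray
  I black
N black
K gray
K black
J gray
  H gray
    C gray
      M gray
      M black
    C black
  H black
J black
G gray
  G→L: L black — skip
  G→I: I black — skip
G black
E gray
  A gray
    A→C: C black — skip
    A→K: K black — skip
    A→N: N black — skip
    A→H: H black — skip
    F gray
      F→N: N black — skip
      F→K: K black — skip
    F black
  A black
  E→F: F black — skip
  D gray
    D→K: K black — skip
  D black
  E→I: I black — skip
E black
O gray
  O→G: G black — skip
  B gray
    B→J: J black — skip
  B black
  O→E: E black — skip
  O→F: F black — skip
O black
Every edge goes to a white or black vertex — no back edge, so the graph is acyclic.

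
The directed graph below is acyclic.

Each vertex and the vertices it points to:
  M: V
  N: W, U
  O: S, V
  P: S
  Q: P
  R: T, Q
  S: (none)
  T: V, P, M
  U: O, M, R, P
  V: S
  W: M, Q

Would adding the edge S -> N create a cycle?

Adding S→N creates a cycle iff N can already reach S.
Path from N: N → U → O → S.
So N → … → S → N is a cycle.

Yes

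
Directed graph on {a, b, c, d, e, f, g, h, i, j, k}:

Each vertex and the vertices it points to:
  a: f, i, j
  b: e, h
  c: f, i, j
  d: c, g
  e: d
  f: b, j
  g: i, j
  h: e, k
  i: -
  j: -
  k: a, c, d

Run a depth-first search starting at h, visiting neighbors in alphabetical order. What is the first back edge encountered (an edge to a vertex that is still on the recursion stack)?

b->e

DFS from h (visiting neighbors in alphabetical order); mark gray on enter, black on exit:
h gray
  e gray
    d gray
      c gray
        f gray
          b gray
            b→e: e is gray → back edge
First back edge: b → e.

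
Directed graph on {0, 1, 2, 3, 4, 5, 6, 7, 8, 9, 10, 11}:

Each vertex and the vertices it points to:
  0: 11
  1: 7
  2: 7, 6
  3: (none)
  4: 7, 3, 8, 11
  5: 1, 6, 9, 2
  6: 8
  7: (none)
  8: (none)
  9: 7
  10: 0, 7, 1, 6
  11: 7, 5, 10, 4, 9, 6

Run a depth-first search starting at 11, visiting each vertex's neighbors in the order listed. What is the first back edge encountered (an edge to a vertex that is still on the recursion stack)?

DFS from 11 (visiting each vertex's neighbors in the order listed); mark gray on enter, black on exit:
11 gray
  7 gray
  7 black
  5 gray
    1 gray
      1→7: 7 black — skip
    1 black
    6 gray
      8 gray
      8 black
    6 black
    9 gray
      9→7: 7 black — skip
    9 black
    2 gray
      2→7: 7 black — skip
      2→6: 6 black — skip
    2 black
  5 black
  10 gray
    0 gray
      0→11: 11 is gray → back edge
First back edge: 0 → 11.

0->11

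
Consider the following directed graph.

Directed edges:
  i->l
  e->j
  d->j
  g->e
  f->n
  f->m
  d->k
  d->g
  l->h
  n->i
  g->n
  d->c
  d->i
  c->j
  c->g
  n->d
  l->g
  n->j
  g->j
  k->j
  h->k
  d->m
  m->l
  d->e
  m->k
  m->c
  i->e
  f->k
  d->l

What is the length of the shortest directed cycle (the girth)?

3

For each vertex v, BFS finds the shortest path from v back to v.
The shortest such closed walk is n → d → g → n, length 3.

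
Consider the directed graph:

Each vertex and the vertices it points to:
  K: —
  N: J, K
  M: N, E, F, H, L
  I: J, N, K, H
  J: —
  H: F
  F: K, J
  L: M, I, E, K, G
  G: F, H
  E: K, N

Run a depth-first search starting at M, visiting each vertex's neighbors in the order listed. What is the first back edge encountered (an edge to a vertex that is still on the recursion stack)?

DFS from M (visiting each vertex's neighbors in the order listed); mark gray on enter, black on exit:
M gray
  N gray
    J gray
    J black
    K gray
    K black
  N black
  E gray
    E→K: K black — skip
    E→N: N black — skip
  E black
  F gray
    F→K: K black — skip
    F→J: J black — skip
  F black
  H gray
    H→F: F black — skip
  H black
  L gray
    L→M: M is gray → back edge
First back edge: L → M.

L→M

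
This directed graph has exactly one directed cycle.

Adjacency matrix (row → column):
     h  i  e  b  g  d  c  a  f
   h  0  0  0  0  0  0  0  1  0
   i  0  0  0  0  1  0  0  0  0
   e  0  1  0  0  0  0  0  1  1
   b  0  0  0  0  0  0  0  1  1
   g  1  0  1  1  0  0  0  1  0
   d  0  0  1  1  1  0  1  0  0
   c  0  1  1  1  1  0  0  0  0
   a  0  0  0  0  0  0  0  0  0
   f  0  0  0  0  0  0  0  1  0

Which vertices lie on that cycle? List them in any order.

DFS with gray/black marking from g:
g gray
  h gray
    a gray
    a black
  h black
  e gray
    f gray
      f→a: a black — skip
    f black
    i gray
      i→g: g is gray → back edge
Back edge closes the cycle g → e → i → g; its vertices are {e, g, i}.

e, g, i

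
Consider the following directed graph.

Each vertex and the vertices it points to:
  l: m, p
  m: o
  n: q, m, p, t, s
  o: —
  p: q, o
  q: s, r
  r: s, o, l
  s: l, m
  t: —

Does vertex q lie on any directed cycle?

Yes

q is on a cycle iff q can reach itself via ≥1 edge.
q → s → l → p → q — yes.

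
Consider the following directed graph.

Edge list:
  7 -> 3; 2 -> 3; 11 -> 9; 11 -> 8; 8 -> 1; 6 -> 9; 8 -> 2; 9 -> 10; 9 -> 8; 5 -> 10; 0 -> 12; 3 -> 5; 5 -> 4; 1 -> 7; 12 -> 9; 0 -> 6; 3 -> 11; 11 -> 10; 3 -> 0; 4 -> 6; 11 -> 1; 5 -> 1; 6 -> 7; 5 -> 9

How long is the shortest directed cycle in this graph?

4

For each vertex v, BFS finds the shortest path from v back to v.
The shortest such closed walk is 8 → 2 → 3 → 11 → 8, length 4.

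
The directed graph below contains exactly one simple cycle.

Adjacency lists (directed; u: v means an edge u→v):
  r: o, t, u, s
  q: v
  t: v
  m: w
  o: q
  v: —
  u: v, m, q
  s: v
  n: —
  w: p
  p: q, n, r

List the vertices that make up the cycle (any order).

m, p, r, u, w

DFS with gray/black marking from w:
w gray
  p gray
    q gray
      v gray
      v black
    q black
    n gray
    n black
    r gray
      o gray
        o→q: q black — skip
      o black
      t gray
        t→v: v black — skip
      t black
      u gray
        u→v: v black — skip
        m gray
          m→w: w is gray → back edge
Back edge closes the cycle w → p → r → u → m → w; its vertices are {m, p, r, u, w}.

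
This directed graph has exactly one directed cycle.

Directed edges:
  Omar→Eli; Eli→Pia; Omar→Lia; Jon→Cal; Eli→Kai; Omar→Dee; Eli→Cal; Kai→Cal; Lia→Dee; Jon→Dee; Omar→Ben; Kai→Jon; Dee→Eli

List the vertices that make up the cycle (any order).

DFS with gray/black marking from Eli:
Eli gray
  Cal gray
  Cal black
  Kai gray
    Jon gray
      Jon→Cal: Cal black — skip
      Dee gray
        Dee→Eli: Eli is gray → back edge
Back edge closes the cycle Eli → Kai → Jon → Dee → Eli; its vertices are {Dee, Eli, Jon, Kai}.

Dee, Eli, Jon, Kai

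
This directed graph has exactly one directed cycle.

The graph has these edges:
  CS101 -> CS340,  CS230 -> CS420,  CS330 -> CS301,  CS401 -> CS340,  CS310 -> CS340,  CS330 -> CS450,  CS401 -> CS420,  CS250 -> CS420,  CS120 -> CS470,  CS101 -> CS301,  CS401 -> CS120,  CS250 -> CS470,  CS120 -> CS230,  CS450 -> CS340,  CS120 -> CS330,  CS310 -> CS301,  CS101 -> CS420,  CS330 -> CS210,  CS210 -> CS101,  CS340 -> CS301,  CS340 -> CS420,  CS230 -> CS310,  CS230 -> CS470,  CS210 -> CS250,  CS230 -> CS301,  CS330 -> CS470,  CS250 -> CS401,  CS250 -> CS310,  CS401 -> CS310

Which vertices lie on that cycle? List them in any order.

CS120, CS210, CS250, CS330, CS401

DFS with gray/black marking from CS120:
CS120 gray
  CS330 gray
    CS301 gray
    CS301 black
    CS470 gray
    CS470 black
    CS210 gray
      CS101 gray
        CS101→CS301: CS301 black — skip
        CS340 gray
          CS340→CS301: CS301 black — skip
          CS420 gray
          CS420 black
        CS340 black
        CS101→CS420: CS420 black — skip
      CS101 black
      CS250 gray
        CS250→CS470: CS470 black — skip
        CS401 gray
          CS401→CS340: CS340 black — skip
          CS401→CS420: CS420 black — skip
          CS401→CS120: CS120 is gray → back edge
Back edge closes the cycle CS120 → CS330 → CS210 → CS250 → CS401 → CS120; its vertices are {CS120, CS210, CS250, CS330, CS401}.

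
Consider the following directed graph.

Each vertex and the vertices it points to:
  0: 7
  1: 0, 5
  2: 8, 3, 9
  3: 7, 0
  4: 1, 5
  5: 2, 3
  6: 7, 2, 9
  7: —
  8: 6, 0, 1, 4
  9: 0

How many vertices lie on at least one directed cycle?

6

A vertex is on a directed cycle iff it belongs to a strongly connected component of size ≥ 2 (or has a self-loop).
The vertices on cycles are {1, 2, 4, 5, 6, 8} — 6 in total.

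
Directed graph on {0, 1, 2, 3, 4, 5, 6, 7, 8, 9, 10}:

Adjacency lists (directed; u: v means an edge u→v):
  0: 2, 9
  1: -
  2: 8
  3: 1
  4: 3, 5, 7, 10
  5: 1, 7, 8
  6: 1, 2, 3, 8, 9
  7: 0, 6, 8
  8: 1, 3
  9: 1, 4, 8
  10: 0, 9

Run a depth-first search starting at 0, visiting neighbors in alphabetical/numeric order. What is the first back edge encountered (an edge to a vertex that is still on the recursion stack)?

7->0

DFS from 0 (visiting neighbors in alphabetical/numeric order); mark gray on enter, black on exit:
0 gray
  2 gray
    8 gray
      1 gray
      1 black
      3 gray
        3→1: 1 black — skip
      3 black
    8 black
  2 black
  9 gray
    9→1: 1 black — skip
    4 gray
      4→3: 3 black — skip
      5 gray
        5→1: 1 black — skip
        7 gray
          7→0: 0 is gray → back edge
First back edge: 7 → 0.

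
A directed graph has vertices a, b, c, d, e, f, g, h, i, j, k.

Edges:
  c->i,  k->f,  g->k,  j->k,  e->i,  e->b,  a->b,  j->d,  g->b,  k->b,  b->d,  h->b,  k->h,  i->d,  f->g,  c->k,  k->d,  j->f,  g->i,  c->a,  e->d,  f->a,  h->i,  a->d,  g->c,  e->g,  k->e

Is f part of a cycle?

Yes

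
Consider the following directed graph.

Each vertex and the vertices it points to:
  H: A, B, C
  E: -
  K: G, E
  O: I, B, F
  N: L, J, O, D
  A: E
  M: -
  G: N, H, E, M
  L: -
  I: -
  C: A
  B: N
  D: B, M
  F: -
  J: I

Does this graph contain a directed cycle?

Yes

DFS with white/gray/black marking, starting from K:
K gray
  G gray
    N gray
      L gray
      L black
      J gray
        I gray
        I black
      J black
      O gray
        O→I: I black — skip
        B gray
          B→N: N is gray → back edge
Back edge found, so a cycle exists: N → O → B → N.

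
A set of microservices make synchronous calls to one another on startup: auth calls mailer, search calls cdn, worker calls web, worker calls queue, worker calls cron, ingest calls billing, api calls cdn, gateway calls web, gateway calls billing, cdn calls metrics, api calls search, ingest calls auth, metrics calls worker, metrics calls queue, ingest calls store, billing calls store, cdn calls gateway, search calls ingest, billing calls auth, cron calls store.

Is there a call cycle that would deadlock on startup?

No

DFS with white/gray/black marking, starting from metrics:
metrics gray
  worker gray
    queue gray
    queue black
    cron gray
      store gray
      store black
    cron black
    web gray
    web black
  worker black
  metrics→queue: queue black — skip
metrics black
search gray
  cdn gray
    gateway gray
      gateway→web: web black — skip
      billing gray
        billing→store: store black — skip
        auth gray
          mailer gray
          mailer black
        auth black
      billing black
    gateway black
    cdn→metrics: metrics black — skip
  cdn black
  ingest gray
    ingest→store: store black — skip
    ingest→billing: billing black — skip
    ingest→auth: auth black — skip
  ingest black
search black
api gray
  api→cdn: cdn black — skip
  api→search: search black — skip
api black
Every edge goes to a white or black vertex — no back edge, so the graph is acyclic.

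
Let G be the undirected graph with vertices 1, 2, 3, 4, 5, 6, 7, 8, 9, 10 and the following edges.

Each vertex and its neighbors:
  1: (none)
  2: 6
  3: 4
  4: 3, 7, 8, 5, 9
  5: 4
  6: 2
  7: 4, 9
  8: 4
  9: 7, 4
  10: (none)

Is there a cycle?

DFS, tracking each vertex's parent; an edge to a visited non-parent vertex closes a cycle.
Start from 4:
visit 4 (parent –)
  visit 3 (parent 4)
    3–4: parent, skip
  visit 7 (parent 4)
    7–4: parent, skip
    visit 9 (parent 7)
      9–7: parent, skip
      9–4: 4 visited and ≠ parent → cycle
Cycle: 4 – 7 – 9 – 4.

Yes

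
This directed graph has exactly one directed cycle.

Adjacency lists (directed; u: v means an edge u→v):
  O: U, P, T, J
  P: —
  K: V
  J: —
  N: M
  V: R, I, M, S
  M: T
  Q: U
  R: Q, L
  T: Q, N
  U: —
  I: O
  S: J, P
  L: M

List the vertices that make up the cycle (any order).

DFS with gray/black marking from T:
T gray
  Q gray
    U gray
    U black
  Q black
  N gray
    M gray
      M→T: T is gray → back edge
Back edge closes the cycle T → N → M → T; its vertices are {M, N, T}.

M, N, T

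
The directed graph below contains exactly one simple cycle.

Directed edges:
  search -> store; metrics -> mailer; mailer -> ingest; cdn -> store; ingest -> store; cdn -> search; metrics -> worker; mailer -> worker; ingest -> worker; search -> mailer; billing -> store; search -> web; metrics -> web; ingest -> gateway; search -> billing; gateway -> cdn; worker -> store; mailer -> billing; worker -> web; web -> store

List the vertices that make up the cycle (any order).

DFS with gray/black marking from mailer:
mailer gray
  worker gray
    web gray
      store gray
      store black
    web black
    worker→store: store black — skip
  worker black
  ingest gray
    ingest→worker: worker black — skip
    gateway gray
      cdn gray
        cdn→store: store black — skip
        search gray
          search→mailer: mailer is gray → back edge
Back edge closes the cycle mailer → ingest → gateway → cdn → search → mailer; its vertices are {cdn, ingest, mailer, search, gateway}.

cdn, ingest, mailer, search, gateway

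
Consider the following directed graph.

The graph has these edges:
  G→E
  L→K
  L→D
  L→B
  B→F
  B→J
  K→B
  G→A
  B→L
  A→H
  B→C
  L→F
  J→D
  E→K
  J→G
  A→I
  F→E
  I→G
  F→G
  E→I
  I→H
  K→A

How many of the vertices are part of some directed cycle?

9

A vertex is on a directed cycle iff it belongs to a strongly connected component of size ≥ 2 (or has a self-loop).
The vertices on cycles are {A, B, E, F, G, I, J, K, L} — 9 in total.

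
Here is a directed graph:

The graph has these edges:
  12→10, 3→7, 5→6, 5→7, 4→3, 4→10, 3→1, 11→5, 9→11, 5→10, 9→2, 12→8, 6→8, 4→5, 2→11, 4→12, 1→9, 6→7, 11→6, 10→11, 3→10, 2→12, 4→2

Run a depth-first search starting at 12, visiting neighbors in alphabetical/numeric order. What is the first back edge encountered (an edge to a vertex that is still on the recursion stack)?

5->10

DFS from 12 (visiting neighbors in alphabetical/numeric order); mark gray on enter, black on exit:
12 gray
  8 gray
  8 black
  10 gray
    11 gray
      5 gray
        6 gray
          7 gray
          7 black
          6→8: 8 black — skip
        6 black
        5→7: 7 black — skip
        5→10: 10 is gray → back edge
First back edge: 5 → 10.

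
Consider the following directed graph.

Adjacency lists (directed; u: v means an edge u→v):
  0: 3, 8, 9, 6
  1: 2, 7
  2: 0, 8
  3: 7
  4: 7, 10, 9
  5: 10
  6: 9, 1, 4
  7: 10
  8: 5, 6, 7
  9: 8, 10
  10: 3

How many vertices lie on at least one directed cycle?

A vertex is on a directed cycle iff it belongs to a strongly connected component of size ≥ 2 (or has a self-loop).
The vertices on cycles are {0, 1, 2, 3, 4, 6, 7, 8, 9, 10} — 10 in total.

10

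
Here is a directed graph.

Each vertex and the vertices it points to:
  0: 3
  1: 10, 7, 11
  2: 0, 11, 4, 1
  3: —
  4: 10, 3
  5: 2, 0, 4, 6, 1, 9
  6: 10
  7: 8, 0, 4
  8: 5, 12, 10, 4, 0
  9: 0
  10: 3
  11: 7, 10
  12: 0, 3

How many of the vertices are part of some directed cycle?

6

A vertex is on a directed cycle iff it belongs to a strongly connected component of size ≥ 2 (or has a self-loop).
The vertices on cycles are {1, 2, 5, 7, 8, 11} — 6 in total.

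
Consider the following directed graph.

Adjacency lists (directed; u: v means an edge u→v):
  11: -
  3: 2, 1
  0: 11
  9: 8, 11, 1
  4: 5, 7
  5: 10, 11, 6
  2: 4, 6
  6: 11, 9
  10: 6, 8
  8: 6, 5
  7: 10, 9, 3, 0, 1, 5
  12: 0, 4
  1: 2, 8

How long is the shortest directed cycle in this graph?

3

For each vertex v, BFS finds the shortest path from v back to v.
The shortest such closed walk is 10 → 8 → 5 → 10, length 3.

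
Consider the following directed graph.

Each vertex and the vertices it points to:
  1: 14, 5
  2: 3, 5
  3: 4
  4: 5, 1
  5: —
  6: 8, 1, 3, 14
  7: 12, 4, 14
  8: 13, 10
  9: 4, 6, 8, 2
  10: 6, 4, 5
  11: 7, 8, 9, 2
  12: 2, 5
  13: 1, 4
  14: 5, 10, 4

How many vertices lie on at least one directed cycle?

8

A vertex is on a directed cycle iff it belongs to a strongly connected component of size ≥ 2 (or has a self-loop).
The vertices on cycles are {1, 3, 4, 6, 8, 10, 13, 14} — 8 in total.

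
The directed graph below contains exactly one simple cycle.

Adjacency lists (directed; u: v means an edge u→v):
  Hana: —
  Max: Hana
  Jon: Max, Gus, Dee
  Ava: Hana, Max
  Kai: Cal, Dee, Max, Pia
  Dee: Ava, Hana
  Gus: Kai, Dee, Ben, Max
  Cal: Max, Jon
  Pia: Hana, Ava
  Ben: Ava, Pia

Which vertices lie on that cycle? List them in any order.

DFS with gray/black marking from Gus:
Gus gray
  Kai gray
    Cal gray
      Max gray
        Hana gray
        Hana black
      Max black
      Jon gray
        Jon→Max: Max black — skip
        Jon→Gus: Gus is gray → back edge
Back edge closes the cycle Gus → Kai → Cal → Jon → Gus; its vertices are {Cal, Gus, Jon, Kai}.

Cal, Gus, Jon, Kai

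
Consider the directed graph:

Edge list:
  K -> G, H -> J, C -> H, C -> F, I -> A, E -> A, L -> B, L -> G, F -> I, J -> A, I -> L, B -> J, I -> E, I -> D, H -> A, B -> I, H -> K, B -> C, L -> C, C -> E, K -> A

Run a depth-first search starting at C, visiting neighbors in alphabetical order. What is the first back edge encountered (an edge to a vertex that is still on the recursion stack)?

B->C

DFS from C (visiting neighbors in alphabetical order); mark gray on enter, black on exit:
C gray
  E gray
    A gray
    A black
  E black
  F gray
    I gray
      I→A: A black — skip
      D gray
      D black
      I→E: E black — skip
      L gray
        B gray
          B→C: C is gray → back edge
First back edge: B → C.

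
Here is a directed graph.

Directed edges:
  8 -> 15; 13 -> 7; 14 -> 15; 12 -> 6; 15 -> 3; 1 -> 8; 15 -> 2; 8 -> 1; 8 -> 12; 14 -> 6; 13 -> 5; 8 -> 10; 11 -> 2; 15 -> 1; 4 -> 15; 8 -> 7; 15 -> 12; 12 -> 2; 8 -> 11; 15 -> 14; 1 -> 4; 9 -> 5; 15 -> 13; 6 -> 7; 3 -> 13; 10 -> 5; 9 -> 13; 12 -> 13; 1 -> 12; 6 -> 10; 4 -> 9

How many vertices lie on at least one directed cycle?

A vertex is on a directed cycle iff it belongs to a strongly connected component of size ≥ 2 (or has a self-loop).
The vertices on cycles are {1, 4, 8, 14, 15} — 5 in total.

5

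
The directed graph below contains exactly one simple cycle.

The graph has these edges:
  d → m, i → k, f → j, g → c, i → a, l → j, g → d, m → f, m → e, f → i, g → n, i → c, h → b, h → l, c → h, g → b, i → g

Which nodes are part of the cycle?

d, f, g, i, m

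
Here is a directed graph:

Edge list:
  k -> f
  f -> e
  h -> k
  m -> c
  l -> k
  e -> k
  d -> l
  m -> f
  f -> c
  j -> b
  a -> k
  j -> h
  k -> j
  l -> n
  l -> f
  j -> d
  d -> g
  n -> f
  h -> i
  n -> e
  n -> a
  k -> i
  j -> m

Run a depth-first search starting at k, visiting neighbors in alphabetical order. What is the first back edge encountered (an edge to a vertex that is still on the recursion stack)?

DFS from k (visiting neighbors in alphabetical order); mark gray on enter, black on exit:
k gray
  f gray
    c gray
    c black
    e gray
      e→k: k is gray → back edge
First back edge: e → k.

e->k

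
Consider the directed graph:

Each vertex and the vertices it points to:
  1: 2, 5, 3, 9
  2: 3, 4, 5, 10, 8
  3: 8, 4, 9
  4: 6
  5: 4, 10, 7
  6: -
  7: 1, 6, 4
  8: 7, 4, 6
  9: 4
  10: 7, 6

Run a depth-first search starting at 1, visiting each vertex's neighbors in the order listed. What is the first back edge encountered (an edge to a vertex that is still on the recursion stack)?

7→1

DFS from 1 (visiting each vertex's neighbors in the order listed); mark gray on enter, black on exit:
1 gray
  2 gray
    3 gray
      8 gray
        7 gray
          7→1: 1 is gray → back edge
First back edge: 7 → 1.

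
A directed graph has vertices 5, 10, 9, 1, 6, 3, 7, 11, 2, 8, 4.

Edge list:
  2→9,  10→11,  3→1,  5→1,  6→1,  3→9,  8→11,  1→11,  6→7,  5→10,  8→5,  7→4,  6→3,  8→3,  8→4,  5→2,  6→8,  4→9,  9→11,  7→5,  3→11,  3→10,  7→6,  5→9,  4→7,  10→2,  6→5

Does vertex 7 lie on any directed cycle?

Yes

7 is on a cycle iff 7 can reach itself via ≥1 edge.
7 → 6 → 7 — yes.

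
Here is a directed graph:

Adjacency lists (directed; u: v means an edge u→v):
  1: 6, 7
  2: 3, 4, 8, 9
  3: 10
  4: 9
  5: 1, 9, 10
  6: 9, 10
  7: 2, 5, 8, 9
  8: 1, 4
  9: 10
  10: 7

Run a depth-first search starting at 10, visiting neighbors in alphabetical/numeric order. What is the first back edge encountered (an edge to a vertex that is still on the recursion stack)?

3->10

DFS from 10 (visiting neighbors in alphabetical/numeric order); mark gray on enter, black on exit:
10 gray
  7 gray
    2 gray
      3 gray
        3→10: 10 is gray → back edge
First back edge: 3 → 10.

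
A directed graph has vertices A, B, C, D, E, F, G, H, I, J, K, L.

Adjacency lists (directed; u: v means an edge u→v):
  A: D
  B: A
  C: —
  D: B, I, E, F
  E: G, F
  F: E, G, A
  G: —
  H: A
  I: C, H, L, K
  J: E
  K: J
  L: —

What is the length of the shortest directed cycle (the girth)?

For each vertex v, BFS finds the shortest path from v back to v.
The shortest such closed walk is F → E → F, length 2.

2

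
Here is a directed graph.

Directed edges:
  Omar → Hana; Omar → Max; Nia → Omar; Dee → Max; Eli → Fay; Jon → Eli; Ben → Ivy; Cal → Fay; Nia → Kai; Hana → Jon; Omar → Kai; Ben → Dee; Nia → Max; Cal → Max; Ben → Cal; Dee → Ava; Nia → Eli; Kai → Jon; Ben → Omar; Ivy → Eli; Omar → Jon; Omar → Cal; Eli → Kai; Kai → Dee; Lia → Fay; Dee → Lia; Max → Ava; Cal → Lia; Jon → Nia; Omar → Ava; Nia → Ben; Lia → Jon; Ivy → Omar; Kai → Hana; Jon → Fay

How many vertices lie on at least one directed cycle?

11

A vertex is on a directed cycle iff it belongs to a strongly connected component of size ≥ 2 (or has a self-loop).
The vertices on cycles are {Ben, Cal, Dee, Eli, Ivy, Jon, Kai, Lia, Nia, Hana, Omar} — 11 in total.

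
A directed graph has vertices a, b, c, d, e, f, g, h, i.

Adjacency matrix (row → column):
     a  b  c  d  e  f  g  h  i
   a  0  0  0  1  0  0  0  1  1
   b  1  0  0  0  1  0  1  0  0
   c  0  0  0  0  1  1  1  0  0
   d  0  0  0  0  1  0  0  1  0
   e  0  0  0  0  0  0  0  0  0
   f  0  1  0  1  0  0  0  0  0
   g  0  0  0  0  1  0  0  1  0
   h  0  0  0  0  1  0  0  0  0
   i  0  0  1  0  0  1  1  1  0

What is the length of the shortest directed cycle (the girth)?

For each vertex v, BFS finds the shortest path from v back to v.
The shortest such closed walk is f → b → a → i → f, length 4.

4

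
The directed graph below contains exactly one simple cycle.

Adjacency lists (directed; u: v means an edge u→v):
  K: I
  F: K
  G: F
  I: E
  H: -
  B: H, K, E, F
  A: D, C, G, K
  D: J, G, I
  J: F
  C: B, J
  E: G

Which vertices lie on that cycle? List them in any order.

DFS with gray/black marking from I:
I gray
  E gray
    G gray
      F gray
        K gray
          K→I: I is gray → back edge
Back edge closes the cycle I → E → G → F → K → I; its vertices are {E, F, G, I, K}.

E, F, G, I, K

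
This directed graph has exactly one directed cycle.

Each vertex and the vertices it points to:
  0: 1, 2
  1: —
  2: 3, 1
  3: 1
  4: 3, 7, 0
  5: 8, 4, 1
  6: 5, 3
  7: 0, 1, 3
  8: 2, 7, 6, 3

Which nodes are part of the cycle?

DFS with gray/black marking from 6:
6 gray
  5 gray
    8 gray
      2 gray
        3 gray
          1 gray
          1 black
        3 black
        2→1: 1 black — skip
      2 black
      7 gray
        0 gray
          0→1: 1 black — skip
          0→2: 2 black — skip
        0 black
        7→1: 1 black — skip
        7→3: 3 black — skip
      7 black
      8→6: 6 is gray → back edge
Back edge closes the cycle 6 → 5 → 8 → 6; its vertices are {5, 6, 8}.

5, 6, 8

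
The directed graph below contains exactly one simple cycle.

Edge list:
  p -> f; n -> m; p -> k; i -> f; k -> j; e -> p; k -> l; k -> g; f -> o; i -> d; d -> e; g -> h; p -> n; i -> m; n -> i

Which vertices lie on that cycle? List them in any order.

DFS with gray/black marking from p:
p gray
  f gray
    o gray
    o black
  f black
  k gray
    g gray
      h gray
      h black
    g black
    j gray
    j black
    l gray
    l black
  k black
  n gray
    m gray
    m black
    i gray
      d gray
        e gray
          e→p: p is gray → back edge
Back edge closes the cycle p → n → i → d → e → p; its vertices are {d, e, i, n, p}.

d, e, i, n, p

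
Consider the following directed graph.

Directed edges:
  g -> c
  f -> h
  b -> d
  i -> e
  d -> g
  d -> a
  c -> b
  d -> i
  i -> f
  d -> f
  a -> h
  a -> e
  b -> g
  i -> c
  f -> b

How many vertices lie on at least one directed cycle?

6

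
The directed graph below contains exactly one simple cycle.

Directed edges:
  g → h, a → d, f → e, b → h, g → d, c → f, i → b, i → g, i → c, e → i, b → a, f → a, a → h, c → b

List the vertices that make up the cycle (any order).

c, e, f, i

DFS with gray/black marking from i:
i gray
  b gray
    a gray
      d gray
      d black
      h gray
      h black
    a black
    b→h: h black — skip
  b black
  g gray
    g→d: d black — skip
    g→h: h black — skip
  g black
  c gray
    f gray
      f→a: a black — skip
      e gray
        e→i: i is gray → back edge
Back edge closes the cycle i → c → f → e → i; its vertices are {c, e, f, i}.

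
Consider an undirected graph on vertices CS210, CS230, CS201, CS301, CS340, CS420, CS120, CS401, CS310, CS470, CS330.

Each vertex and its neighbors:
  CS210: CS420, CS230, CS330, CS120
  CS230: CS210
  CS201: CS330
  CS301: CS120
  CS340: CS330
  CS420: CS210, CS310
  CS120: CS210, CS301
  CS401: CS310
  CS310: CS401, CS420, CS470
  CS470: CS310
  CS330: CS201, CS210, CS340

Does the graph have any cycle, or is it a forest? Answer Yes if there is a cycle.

DFS, tracking each vertex's parent; an edge to a visited non-parent vertex closes a cycle.
Start from CS420:
visit CS420 (parent –)
  visit CS210 (parent CS420)
    CS210–CS420: parent, skip
    visit CS230 (parent CS210)
      CS230–CS210: parent, skip
    visit CS330 (parent CS210)
      visit CS201 (parent CS330)
        CS201–CS330: parent, skip
      CS330–CS210: parent, skip
      visit CS340 (parent CS330)
        CS340–CS330: parent, skip
    visit CS120 (parent CS210)
      CS120–CS210: parent, skip
      visit CS301 (parent CS120)
        CS301–CS120: parent, skip
  visit CS310 (parent CS420)
    visit CS401 (parent CS310)
      CS401–CS310: parent, skip
    CS310–CS420: parent, skip
    visit CS470 (parent CS310)
      CS470–CS310: parent, skip
No non-parent visited neighbor found — the graph is a forest.

No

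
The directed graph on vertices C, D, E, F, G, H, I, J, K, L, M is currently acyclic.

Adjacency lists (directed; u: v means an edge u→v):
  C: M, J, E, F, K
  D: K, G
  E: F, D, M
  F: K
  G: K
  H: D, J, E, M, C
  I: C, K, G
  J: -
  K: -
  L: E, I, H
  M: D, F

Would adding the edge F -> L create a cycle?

Yes

Adding F→L creates a cycle iff L can already reach F.
Path from L: L → E → F.
So L → … → F → L is a cycle.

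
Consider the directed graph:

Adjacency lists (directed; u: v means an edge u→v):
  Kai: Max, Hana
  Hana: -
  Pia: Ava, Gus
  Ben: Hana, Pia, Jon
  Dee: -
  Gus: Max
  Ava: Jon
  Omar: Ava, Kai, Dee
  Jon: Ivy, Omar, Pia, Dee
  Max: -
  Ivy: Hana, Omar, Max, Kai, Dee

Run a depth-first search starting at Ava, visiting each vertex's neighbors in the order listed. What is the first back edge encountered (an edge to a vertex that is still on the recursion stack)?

Omar->Ava

DFS from Ava (visiting each vertex's neighbors in the order listed); mark gray on enter, black on exit:
Ava gray
  Jon gray
    Ivy gray
      Hana gray
      Hana black
      Omar gray
        Omar→Ava: Ava is gray → back edge
First back edge: Omar → Ava.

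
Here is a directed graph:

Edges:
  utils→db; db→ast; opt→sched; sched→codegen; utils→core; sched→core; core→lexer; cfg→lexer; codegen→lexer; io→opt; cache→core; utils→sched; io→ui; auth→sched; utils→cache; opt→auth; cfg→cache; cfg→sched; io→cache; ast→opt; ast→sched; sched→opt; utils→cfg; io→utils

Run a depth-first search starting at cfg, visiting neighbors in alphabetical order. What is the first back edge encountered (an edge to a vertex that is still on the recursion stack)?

auth→sched

DFS from cfg (visiting neighbors in alphabetical order); mark gray on enter, black on exit:
cfg gray
  cache gray
    core gray
      lexer gray
      lexer black
    core black
  cache black
  cfg→lexer: lexer black — skip
  sched gray
    codegen gray
      codegen→lexer: lexer black — skip
    codegen black
    sched→core: core black — skip
    opt gray
      auth gray
        auth→sched: sched is gray → back edge
First back edge: auth → sched.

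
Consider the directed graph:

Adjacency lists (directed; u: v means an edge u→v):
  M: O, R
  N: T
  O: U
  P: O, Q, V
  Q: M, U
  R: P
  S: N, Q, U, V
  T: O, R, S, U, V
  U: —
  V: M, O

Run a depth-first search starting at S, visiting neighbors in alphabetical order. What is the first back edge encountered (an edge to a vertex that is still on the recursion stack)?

DFS from S (visiting neighbors in alphabetical order); mark gray on enter, black on exit:
S gray
  N gray
    T gray
      O gray
        U gray
        U black
      O black
      R gray
        P gray
          P→O: O black — skip
          Q gray
            M gray
              M→O: O black — skip
              M→R: R is gray → back edge
First back edge: M → R.

M->R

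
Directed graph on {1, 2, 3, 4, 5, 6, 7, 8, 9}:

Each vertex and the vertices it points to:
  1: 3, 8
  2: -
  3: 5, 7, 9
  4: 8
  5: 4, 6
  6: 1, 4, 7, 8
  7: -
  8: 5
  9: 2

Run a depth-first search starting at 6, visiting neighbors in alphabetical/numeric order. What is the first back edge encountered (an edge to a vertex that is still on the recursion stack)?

8->5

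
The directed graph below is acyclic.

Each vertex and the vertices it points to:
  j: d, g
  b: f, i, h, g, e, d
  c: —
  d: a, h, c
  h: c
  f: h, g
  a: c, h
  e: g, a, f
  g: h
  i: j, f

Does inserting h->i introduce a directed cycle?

Adding h→i creates a cycle iff i can already reach h.
Path from i: i → f → h.
So i → … → h → i is a cycle.

Yes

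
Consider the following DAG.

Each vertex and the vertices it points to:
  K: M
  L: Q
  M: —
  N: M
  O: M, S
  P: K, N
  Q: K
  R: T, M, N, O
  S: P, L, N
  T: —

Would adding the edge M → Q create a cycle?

Yes

Adding M→Q creates a cycle iff Q can already reach M.
Path from Q: Q → K → M.
So Q → … → M → Q is a cycle.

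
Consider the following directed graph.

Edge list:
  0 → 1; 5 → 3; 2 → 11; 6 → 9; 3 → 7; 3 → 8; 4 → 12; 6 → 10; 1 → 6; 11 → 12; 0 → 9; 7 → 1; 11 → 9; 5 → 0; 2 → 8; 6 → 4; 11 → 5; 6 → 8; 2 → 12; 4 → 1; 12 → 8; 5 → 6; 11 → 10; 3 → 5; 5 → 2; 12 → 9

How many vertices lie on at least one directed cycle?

A vertex is on a directed cycle iff it belongs to a strongly connected component of size ≥ 2 (or has a self-loop).
The vertices on cycles are {1, 2, 3, 4, 5, 6, 11} — 7 in total.

7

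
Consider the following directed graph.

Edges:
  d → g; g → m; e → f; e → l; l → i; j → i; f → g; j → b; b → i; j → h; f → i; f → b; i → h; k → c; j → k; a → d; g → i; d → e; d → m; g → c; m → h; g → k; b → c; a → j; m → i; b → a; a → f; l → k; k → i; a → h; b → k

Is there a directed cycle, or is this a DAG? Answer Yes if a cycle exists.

DFS with white/gray/black marking, starting from b:
b gray
  i gray
    h gray
    h black
  i black
  a gray
    j gray
      j→h: h black — skip
      j→b: b is gray → back edge
Back edge found, so a cycle exists: b → a → j → b.

Yes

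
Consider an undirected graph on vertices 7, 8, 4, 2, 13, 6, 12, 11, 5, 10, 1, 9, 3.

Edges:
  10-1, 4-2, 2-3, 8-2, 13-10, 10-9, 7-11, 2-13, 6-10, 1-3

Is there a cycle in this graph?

Yes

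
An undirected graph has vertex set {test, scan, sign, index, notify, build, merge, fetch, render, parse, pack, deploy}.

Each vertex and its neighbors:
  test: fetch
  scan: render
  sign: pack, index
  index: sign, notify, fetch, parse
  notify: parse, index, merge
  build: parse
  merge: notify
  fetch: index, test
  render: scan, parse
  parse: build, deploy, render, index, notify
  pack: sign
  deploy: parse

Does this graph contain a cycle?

DFS, tracking each vertex's parent; an edge to a visited non-parent vertex closes a cycle.
Start from index:
visit index (parent –)
  visit sign (parent index)
    visit pack (parent sign)
      pack–sign: parent, skip
    sign–index: parent, skip
  visit notify (parent index)
    visit parse (parent notify)
      visit build (parent parse)
        build–parse: parent, skip
      visit deploy (parent parse)
        deploy–parse: parent, skip
      visit render (parent parse)
        visit scan (parent render)
          scan–render: parent, skip
        render–parse: parent, skip
      parse–index: index visited and ≠ parent → cycle
Cycle: index – notify – parse – index.

Yes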